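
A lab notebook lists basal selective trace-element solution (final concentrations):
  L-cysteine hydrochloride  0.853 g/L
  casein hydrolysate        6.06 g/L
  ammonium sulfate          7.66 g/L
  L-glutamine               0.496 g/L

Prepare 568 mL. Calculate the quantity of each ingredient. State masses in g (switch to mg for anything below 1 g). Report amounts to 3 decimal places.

L-cysteine hydrochloride 484.504 mg; casein hydrolysate 3.442 g; ammonium sulfate 4.351 g; L-glutamine 281.728 mg

Scale factor relative to 1 L: 0.568.
L-cysteine hydrochloride: 0.853 g/L × 0.568 L = 0.484504 g = 484.504 mg
casein hydrolysate: 6.06 g/L × 0.568 L = 3.442 g
ammonium sulfate: 7.66 g/L × 0.568 L = 4.351 g
L-glutamine: 0.496 g/L × 0.568 L = 0.281728 g = 281.728 mg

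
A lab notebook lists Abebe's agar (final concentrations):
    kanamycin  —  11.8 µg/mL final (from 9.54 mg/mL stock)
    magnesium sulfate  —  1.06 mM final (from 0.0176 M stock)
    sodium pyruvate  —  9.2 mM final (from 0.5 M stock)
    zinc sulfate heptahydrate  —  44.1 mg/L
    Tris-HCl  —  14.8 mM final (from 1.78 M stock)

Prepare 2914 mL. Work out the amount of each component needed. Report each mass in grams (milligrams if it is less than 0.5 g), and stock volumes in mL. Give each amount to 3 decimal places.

Working volume: 2914 mL = 2.914 L.
kanamycin: C1V1 = C2V2 → 11.8 µg/mL × 2914 mL ÷ 9540 µg/mL = 3.604 mL
magnesium sulfate: V = C2·V2/C1 = 1.06 mM × 2914 mL ÷ 17.6 mM = 175.502 mL
sodium pyruvate: V = C2·V2/C1 = 9.2 mM × 2914 mL ÷ 500 mM = 53.618 mL
zinc sulfate heptahydrate: 44.1 mg/L × 2.914 L = 128.507 mg
Tris-HCl: dilute stock: 14.8 mM × 2914 mL ÷ 1780 mM = 24.229 mL

kanamycin 3.604 mL; magnesium sulfate 175.502 mL; sodium pyruvate 53.618 mL; zinc sulfate heptahydrate 128.507 mg; Tris-HCl 24.229 mL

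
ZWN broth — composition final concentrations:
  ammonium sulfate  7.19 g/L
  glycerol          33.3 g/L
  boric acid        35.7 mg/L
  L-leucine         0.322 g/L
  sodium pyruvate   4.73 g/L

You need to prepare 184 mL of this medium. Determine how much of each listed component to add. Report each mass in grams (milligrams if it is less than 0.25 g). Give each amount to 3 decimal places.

ammonium sulfate 1.323 g; glycerol 6.127 g; boric acid 6.569 mg; L-leucine 59.248 mg; sodium pyruvate 0.870 g

Scale factor relative to 1 L: 0.184.
ammonium sulfate: 7.19 g/L × 0.184 L = 1.323 g
glycerol: 33.3 g/L × 0.184 L = 6.127 g
boric acid: 35.7 mg/L × 0.184 L = 6.569 mg
L-leucine: 0.322 g/L × 0.184 L = 0.059248 g = 59.248 mg
sodium pyruvate: 4.73 g/L × 0.184 L = 0.870 g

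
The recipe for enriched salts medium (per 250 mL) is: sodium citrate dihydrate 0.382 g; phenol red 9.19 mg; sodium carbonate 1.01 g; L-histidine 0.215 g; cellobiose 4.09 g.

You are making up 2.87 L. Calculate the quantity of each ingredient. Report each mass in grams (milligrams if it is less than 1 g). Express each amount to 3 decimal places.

sodium citrate dihydrate 4.385 g; phenol red 105.501 mg; sodium carbonate 11.595 g; L-histidine 2.468 g; cellobiose 46.953 g

Ratio of target to recipe volume: 2870 / 250 = 11.48.
sodium citrate dihydrate: 0.382 g × (2870 mL / 250 mL) = 4.385 g
phenol red: 9.19 mg × (2870 mL / 250 mL) = 105.501 mg
sodium carbonate: 1.01 g × (2870 mL / 250 mL) = 11.595 g
L-histidine: 0.215 g × (2870 mL / 250 mL) = 2.468 g
cellobiose: 4.09 g × (2870 mL / 250 mL) = 46.953 g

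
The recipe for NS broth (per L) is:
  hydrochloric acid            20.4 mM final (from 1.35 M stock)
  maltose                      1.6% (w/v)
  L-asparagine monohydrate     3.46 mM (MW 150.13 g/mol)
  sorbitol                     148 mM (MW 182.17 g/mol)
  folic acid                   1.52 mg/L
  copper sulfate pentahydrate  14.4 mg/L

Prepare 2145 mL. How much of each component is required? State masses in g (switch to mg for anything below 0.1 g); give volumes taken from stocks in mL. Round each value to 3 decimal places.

Working volume: 2145 mL = 2.145 L.
hydrochloric acid: dilute stock: 20.4 mM × 2145 mL ÷ 1350 mM = 32.413 mL
maltose: 1.6% w/v = 16 g/L → 16 × 2.145 L = 34.320 g
L-asparagine monohydrate: 3.46 mmol/L × 150.13 g/mol × 2.145 L ÷ 1000 = 1.114 g
sorbitol: 148 mmol/L × 182.17 g/mol × 2.145 L ÷ 1000 = 57.832 g
folic acid: 1.52 mg/L × 2.145 L = 3.260 mg
copper sulfate pentahydrate: 14.4 mg/L × 2.145 L = 30.888 mg

hydrochloric acid 32.413 mL; maltose 34.320 g; L-asparagine monohydrate 1.114 g; sorbitol 57.832 g; folic acid 3.260 mg; copper sulfate pentahydrate 30.888 mg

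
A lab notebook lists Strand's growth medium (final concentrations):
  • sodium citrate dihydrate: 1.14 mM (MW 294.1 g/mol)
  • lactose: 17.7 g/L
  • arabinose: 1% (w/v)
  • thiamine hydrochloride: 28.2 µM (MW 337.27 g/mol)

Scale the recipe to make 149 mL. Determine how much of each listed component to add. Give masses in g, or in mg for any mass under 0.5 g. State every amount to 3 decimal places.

sodium citrate dihydrate 49.956 mg; lactose 2.637 g; arabinose 1.490 g; thiamine hydrochloride 1.417 mg

Scale factor relative to 1 L: 0.149.
sodium citrate dihydrate: 1.14 mmol/L × 294.1 mg/mmol × 0.149 L = 49.956 mg
lactose: 17.7 g/L × 0.149 L = 2.637 g
arabinose: 1 g per 100 mL × 149 mL ÷ 100 = 1.490 g
thiamine hydrochloride: 28.2 µmol/L × 337.27 g/mol × 0.149 L ÷ 1000 = 1.417 mg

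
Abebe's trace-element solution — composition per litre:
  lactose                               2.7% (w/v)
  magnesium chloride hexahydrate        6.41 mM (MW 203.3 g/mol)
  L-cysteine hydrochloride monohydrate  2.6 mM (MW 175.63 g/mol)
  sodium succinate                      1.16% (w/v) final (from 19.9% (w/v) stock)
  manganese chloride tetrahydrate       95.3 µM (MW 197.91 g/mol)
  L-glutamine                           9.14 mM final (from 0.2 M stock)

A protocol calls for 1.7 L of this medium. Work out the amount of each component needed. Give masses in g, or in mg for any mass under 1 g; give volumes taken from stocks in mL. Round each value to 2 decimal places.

Scale factor relative to 1 L: 1.7.
lactose: 2.7 g per 100 mL × 1700 mL ÷ 100 = 45.90 g
magnesium chloride hexahydrate: 6.41 mmol/L × 203.3 g/mol × 1.7 L ÷ 1000 = 2.22 g
L-cysteine hydrochloride monohydrate: 2.6 mmol/L × 175.63 mg/mmol × 1.7 L = 776.28 mg
sodium succinate: V = C2·V2/C1 = 1.16% ÷ 19.9% × 1700 mL = 99.10 mL
manganese chloride tetrahydrate: 95.3 µmol/L × 197.91 g/mol × 1.7 L ÷ 1000 = 32.06 mg
L-glutamine: C1V1 = C2V2 → 9.14 mM × 1700 mL ÷ 200 mM = 77.69 mL

lactose 45.90 g; magnesium chloride hexahydrate 2.22 g; L-cysteine hydrochloride monohydrate 776.28 mg; sodium succinate 99.10 mL; manganese chloride tetrahydrate 32.06 mg; L-glutamine 77.69 mL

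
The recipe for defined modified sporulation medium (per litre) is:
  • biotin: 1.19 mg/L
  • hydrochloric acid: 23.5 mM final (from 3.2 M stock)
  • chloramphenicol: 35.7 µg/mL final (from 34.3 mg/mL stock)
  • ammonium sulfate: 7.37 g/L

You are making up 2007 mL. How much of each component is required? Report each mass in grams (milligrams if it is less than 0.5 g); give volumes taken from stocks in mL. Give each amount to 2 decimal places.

Working volume: 2007 mL = 2.007 L.
biotin: 1.19 mg/L × 2.007 L = 2.39 mg
hydrochloric acid: C1V1 = C2V2 → 23.5 mM × 2007 mL ÷ 3200 mM = 14.74 mL
chloramphenicol: V = C2·V2/C1 = 35.7 µg/mL × 2007 mL ÷ 34300 µg/mL = 2.09 mL
ammonium sulfate: 7.37 g/L × 2.007 L = 14.79 g

biotin 2.39 mg; hydrochloric acid 14.74 mL; chloramphenicol 2.09 mL; ammonium sulfate 14.79 g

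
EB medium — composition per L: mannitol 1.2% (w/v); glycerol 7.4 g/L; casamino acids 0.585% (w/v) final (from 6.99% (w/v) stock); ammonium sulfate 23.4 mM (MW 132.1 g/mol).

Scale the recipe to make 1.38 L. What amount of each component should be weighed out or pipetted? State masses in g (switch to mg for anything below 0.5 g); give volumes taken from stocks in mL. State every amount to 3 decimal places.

Working volume: 1.38 L.
mannitol: 1.2 g per 100 mL × 1380 mL ÷ 100 = 16.560 g
glycerol: 7.4 g/L × 1.38 L = 10.212 g
casamino acids: dilute stock: 0.585% ÷ 6.99% × 1380 mL = 115.494 mL
ammonium sulfate: 23.4 mmol/L × 132.1 g/mol × 1.38 L ÷ 1000 = 4.266 g

mannitol 16.560 g; glycerol 10.212 g; casamino acids 115.494 mL; ammonium sulfate 4.266 g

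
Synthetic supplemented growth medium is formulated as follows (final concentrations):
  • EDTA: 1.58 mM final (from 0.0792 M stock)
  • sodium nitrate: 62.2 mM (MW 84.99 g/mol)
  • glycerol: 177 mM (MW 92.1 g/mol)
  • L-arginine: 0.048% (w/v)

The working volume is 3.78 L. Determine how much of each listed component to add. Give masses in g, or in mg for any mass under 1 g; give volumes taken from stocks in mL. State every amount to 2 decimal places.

Scale factor relative to 1 L: 3.78.
EDTA: dilute stock: 1.58 mM × 3780 mL ÷ 79.2 mM = 75.41 mL
sodium nitrate: 62.2 mmol/L × 84.99 g/mol × 3.78 L ÷ 1000 = 19.98 g
glycerol: 177 mmol/L × 92.1 g/mol × 3.78 L ÷ 1000 = 61.62 g
L-arginine: 0.048% w/v = 0.48 g/L → 0.48 × 3.78 L = 1.81 g

EDTA 75.41 mL; sodium nitrate 19.98 g; glycerol 61.62 g; L-arginine 1.81 g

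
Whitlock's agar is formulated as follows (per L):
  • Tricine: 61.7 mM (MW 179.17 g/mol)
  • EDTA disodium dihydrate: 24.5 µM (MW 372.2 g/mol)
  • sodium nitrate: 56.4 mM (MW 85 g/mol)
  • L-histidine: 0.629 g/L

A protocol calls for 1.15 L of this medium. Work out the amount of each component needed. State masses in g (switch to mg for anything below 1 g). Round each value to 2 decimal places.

Scale factor relative to 1 L: 1.15.
Tricine: 61.7 mmol/L × 179.17 g/mol × 1.15 L ÷ 1000 = 12.71 g
EDTA disodium dihydrate: 24.5 µmol/L × 372.2 g/mol × 1.15 L ÷ 1000 = 10.49 mg
sodium nitrate: 56.4 mmol/L × 85 g/mol × 1.15 L ÷ 1000 = 5.51 g
L-histidine: 0.629 g/L × 1.15 L = 0.72335 g = 723.35 mg

Tricine 12.71 g; EDTA disodium dihydrate 10.49 mg; sodium nitrate 5.51 g; L-histidine 723.35 mg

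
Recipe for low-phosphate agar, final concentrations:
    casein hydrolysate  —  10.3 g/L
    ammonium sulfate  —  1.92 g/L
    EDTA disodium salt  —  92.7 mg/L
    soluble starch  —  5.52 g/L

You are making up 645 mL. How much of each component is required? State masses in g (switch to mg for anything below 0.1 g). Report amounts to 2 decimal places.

casein hydrolysate 6.64 g; ammonium sulfate 1.24 g; EDTA disodium salt 59.79 mg; soluble starch 3.56 g

Working volume: 645 mL = 0.645 L.
casein hydrolysate: 10.3 g/L × 0.645 L = 6.64 g
ammonium sulfate: 1.92 g/L × 0.645 L = 1.24 g
EDTA disodium salt: 92.7 mg/L × 0.645 L = 59.79 mg
soluble starch: 5.52 g/L × 0.645 L = 3.56 g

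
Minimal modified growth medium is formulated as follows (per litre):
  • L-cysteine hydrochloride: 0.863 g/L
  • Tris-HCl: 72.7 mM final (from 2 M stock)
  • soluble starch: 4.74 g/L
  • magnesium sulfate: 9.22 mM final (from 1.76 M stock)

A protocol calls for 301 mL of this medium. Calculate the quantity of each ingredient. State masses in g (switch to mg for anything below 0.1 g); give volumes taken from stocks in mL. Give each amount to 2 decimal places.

Target volume = 301 mL = 0.301 L.
L-cysteine hydrochloride: 0.863 g/L × 0.301 L = 0.26 g
Tris-HCl: V = C2·V2/C1 = 72.7 mM × 301 mL ÷ 2000 mM = 10.94 mL
soluble starch: 4.74 g/L × 0.301 L = 1.43 g
magnesium sulfate: C1V1 = C2V2 → 9.22 mM × 301 mL ÷ 1760 mM = 1.58 mL

L-cysteine hydrochloride 0.26 g; Tris-HCl 10.94 mL; soluble starch 1.43 g; magnesium sulfate 1.58 mL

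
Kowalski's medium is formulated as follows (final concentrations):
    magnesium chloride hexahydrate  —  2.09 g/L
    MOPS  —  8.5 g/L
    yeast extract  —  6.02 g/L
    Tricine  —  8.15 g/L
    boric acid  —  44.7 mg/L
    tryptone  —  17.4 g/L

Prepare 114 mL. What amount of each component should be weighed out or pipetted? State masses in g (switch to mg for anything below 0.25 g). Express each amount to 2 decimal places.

magnesium chloride hexahydrate 238.26 mg; MOPS 0.97 g; yeast extract 0.69 g; Tricine 0.93 g; boric acid 5.10 mg; tryptone 1.98 g

Working volume: 114 mL = 0.114 L.
magnesium chloride hexahydrate: 2.09 g/L × 0.114 L = 0.23826 g = 238.26 mg
MOPS: 8.5 g/L × 0.114 L = 0.97 g
yeast extract: 6.02 g/L × 0.114 L = 0.69 g
Tricine: 8.15 g/L × 0.114 L = 0.93 g
boric acid: 44.7 mg/L × 0.114 L = 5.10 mg
tryptone: 17.4 g/L × 0.114 L = 1.98 g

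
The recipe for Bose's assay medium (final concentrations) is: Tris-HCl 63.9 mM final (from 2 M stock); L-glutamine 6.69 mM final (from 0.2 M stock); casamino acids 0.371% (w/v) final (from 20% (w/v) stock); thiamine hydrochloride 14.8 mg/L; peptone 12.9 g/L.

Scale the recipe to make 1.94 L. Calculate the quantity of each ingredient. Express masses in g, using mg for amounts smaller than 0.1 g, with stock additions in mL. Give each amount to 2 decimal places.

Working volume: 1.94 L.
Tris-HCl: dilute stock: 63.9 mM × 1940 mL ÷ 2000 mM = 61.98 mL
L-glutamine: V = C2·V2/C1 = 6.69 mM × 1940 mL ÷ 200 mM = 64.89 mL
casamino acids: C1V1 = C2V2 → 0.371% ÷ 20% × 1940 mL = 35.99 mL
thiamine hydrochloride: 14.8 mg/L × 1.94 L = 28.71 mg
peptone: 12.9 g/L × 1.94 L = 25.03 g

Tris-HCl 61.98 mL; L-glutamine 64.89 mL; casamino acids 35.99 mL; thiamine hydrochloride 28.71 mg; peptone 25.03 g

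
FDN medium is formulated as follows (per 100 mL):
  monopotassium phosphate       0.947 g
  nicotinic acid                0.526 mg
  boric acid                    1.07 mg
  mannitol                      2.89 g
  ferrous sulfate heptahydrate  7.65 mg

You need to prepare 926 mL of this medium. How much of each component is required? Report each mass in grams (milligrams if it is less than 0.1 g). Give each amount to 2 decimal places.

monopotassium phosphate 8.77 g; nicotinic acid 4.87 mg; boric acid 9.91 mg; mannitol 26.76 g; ferrous sulfate heptahydrate 70.84 mg

Ratio of target to recipe volume: 926 / 100 = 9.26.
monopotassium phosphate: 0.947 g × (926 mL / 100 mL) = 8.77 g
nicotinic acid: 0.526 mg × (926 mL / 100 mL) = 4.87 mg
boric acid: 1.07 mg × (926 mL / 100 mL) = 9.91 mg
mannitol: 2.89 g × (926 mL / 100 mL) = 26.76 g
ferrous sulfate heptahydrate: 7.65 mg × (926 mL / 100 mL) = 70.84 mg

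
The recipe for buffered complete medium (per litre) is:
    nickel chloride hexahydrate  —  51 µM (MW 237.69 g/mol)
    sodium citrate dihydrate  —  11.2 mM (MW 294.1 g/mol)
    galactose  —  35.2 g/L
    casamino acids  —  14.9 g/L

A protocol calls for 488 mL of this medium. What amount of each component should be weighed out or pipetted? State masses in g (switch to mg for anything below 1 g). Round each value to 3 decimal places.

nickel chloride hexahydrate 5.916 mg; sodium citrate dihydrate 1.607 g; galactose 17.178 g; casamino acids 7.271 g

Target volume = 488 mL = 0.488 L.
nickel chloride hexahydrate: 51 µmol/L × 237.69 g/mol × 0.488 L ÷ 1000 = 5.916 mg
sodium citrate dihydrate: 11.2 mmol/L × 294.1 g/mol × 0.488 L ÷ 1000 = 1.607 g
galactose: 35.2 g/L × 0.488 L = 17.178 g
casamino acids: 14.9 g/L × 0.488 L = 7.271 g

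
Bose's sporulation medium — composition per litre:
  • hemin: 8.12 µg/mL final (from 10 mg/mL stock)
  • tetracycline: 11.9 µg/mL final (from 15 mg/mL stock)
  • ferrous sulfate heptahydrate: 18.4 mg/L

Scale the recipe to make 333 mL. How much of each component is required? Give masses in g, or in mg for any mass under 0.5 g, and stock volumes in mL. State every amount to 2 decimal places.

Scale factor relative to 1 L: 0.333.
hemin: V = C2·V2/C1 = 8.12 µg/mL × 333 mL ÷ 10000 µg/mL = 0.27 mL
tetracycline: V = C2·V2/C1 = 11.9 µg/mL × 333 mL ÷ 15000 µg/mL = 0.26 mL
ferrous sulfate heptahydrate: 18.4 mg/L × 0.333 L = 6.13 mg

hemin 0.27 mL; tetracycline 0.26 mL; ferrous sulfate heptahydrate 6.13 mg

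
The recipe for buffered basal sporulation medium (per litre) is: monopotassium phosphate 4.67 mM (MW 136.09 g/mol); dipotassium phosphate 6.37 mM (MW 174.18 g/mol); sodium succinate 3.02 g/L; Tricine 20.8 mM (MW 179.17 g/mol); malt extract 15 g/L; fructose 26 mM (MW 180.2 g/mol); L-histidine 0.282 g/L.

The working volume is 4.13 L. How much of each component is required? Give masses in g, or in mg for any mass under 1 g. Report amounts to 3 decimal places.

Scale factor relative to 1 L: 4.13.
monopotassium phosphate: 4.67 mmol/L × 136.09 g/mol × 4.13 L ÷ 1000 = 2.625 g
dipotassium phosphate: 6.37 mmol/L × 174.18 g/mol × 4.13 L ÷ 1000 = 4.582 g
sodium succinate: 3.02 g/L × 4.13 L = 12.473 g
Tricine: 20.8 mmol/L × 179.17 g/mol × 4.13 L ÷ 1000 = 15.391 g
malt extract: 15 g/L × 4.13 L = 61.950 g
fructose: 26 mmol/L × 180.2 g/mol × 4.13 L ÷ 1000 = 19.350 g
L-histidine: 0.282 g/L × 4.13 L = 1.165 g

monopotassium phosphate 2.625 g; dipotassium phosphate 4.582 g; sodium succinate 12.473 g; Tricine 15.391 g; malt extract 61.950 g; fructose 19.350 g; L-histidine 1.165 g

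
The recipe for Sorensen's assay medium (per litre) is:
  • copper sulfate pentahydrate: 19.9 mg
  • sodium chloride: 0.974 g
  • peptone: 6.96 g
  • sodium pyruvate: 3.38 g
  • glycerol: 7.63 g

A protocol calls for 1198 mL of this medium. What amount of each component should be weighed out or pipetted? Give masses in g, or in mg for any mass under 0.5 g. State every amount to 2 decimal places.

copper sulfate pentahydrate 23.84 mg; sodium chloride 1.17 g; peptone 8.34 g; sodium pyruvate 4.05 g; glycerol 9.14 g

Ratio of target to recipe volume: 1198 / 1000 = 1.198.
copper sulfate pentahydrate: 19.9 mg × (1198 mL / 1000 mL) = 23.84 mg
sodium chloride: 0.974 g × (1198 mL / 1000 mL) = 1.17 g
peptone: 6.96 g × (1198 mL / 1000 mL) = 8.34 g
sodium pyruvate: 3.38 g × (1198 mL / 1000 mL) = 4.05 g
glycerol: 7.63 g × (1198 mL / 1000 mL) = 9.14 g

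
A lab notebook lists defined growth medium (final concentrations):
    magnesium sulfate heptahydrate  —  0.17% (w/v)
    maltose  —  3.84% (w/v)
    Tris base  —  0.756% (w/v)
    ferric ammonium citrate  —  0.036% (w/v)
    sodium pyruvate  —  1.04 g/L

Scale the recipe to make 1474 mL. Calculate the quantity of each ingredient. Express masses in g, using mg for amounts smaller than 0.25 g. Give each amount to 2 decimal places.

Target volume = 1474 mL = 1.474 L.
magnesium sulfate heptahydrate: 0.17% w/v = 1.7 g/L → 1.7 × 1.474 L = 2.51 g
maltose: 3.84% w/v = 38.4 g/L → 38.4 × 1.474 L = 56.60 g
Tris base: 0.756 g per 100 mL × 1474 mL ÷ 100 = 11.14 g
ferric ammonium citrate: 0.036% w/v = 0.36 g/L → 0.36 × 1.474 L = 0.53 g
sodium pyruvate: 1.04 g/L × 1.474 L = 1.53 g

magnesium sulfate heptahydrate 2.51 g; maltose 56.60 g; Tris base 11.14 g; ferric ammonium citrate 0.53 g; sodium pyruvate 1.53 g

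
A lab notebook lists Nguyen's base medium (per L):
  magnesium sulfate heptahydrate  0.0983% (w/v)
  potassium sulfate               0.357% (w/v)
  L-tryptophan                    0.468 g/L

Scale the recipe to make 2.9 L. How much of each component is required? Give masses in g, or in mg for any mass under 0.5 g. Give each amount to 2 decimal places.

magnesium sulfate heptahydrate 2.85 g; potassium sulfate 10.35 g; L-tryptophan 1.36 g

Scale factor relative to 1 L: 2.9.
magnesium sulfate heptahydrate: 0.0983 g per 100 mL × 2900 mL ÷ 100 = 2.85 g
potassium sulfate: 0.357 g per 100 mL × 2900 mL ÷ 100 = 10.35 g
L-tryptophan: 0.468 g/L × 2.9 L = 1.36 g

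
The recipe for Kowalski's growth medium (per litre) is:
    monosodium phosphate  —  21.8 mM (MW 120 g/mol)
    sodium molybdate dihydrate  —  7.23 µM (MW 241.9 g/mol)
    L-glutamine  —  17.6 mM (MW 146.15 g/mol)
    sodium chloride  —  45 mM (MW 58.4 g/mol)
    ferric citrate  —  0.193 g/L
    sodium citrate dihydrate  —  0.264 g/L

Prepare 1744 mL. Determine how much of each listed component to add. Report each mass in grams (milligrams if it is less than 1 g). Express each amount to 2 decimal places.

Scale factor relative to 1 L: 1.744.
monosodium phosphate: 21.8 mmol/L × 120 g/mol × 1.744 L ÷ 1000 = 4.56 g
sodium molybdate dihydrate: 7.23 µmol/L × 241.9 g/mol × 1.744 L ÷ 1000 = 3.05 mg
L-glutamine: 17.6 mmol/L × 146.15 g/mol × 1.744 L ÷ 1000 = 4.49 g
sodium chloride: 45 mmol/L × 58.4 g/mol × 1.744 L ÷ 1000 = 4.58 g
ferric citrate: 0.193 g/L × 1.744 L = 0.336592 g = 336.59 mg
sodium citrate dihydrate: 0.264 g/L × 1.744 L = 0.460416 g = 460.42 mg

monosodium phosphate 4.56 g; sodium molybdate dihydrate 3.05 mg; L-glutamine 4.49 g; sodium chloride 4.58 g; ferric citrate 336.59 mg; sodium citrate dihydrate 460.42 mg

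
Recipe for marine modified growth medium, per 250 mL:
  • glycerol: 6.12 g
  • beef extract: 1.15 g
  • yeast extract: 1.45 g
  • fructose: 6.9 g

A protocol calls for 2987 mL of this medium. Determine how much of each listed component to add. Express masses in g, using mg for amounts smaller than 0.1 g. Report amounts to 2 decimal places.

Scale factor = 2987 mL / 250 mL = 11.948.
glycerol: 6.12 g × (2987 mL / 250 mL) = 73.12 g
beef extract: 1.15 g × (2987 mL / 250 mL) = 13.74 g
yeast extract: 1.45 g × (2987 mL / 250 mL) = 17.32 g
fructose: 6.9 g × (2987 mL / 250 mL) = 82.44 g

glycerol 73.12 g; beef extract 13.74 g; yeast extract 17.32 g; fructose 82.44 g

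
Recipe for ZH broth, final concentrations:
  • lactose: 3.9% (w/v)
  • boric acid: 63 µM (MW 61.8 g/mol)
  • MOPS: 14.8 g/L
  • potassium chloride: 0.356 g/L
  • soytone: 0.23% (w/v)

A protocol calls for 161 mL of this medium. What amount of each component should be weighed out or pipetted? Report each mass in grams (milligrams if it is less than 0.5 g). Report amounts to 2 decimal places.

lactose 6.28 g; boric acid 0.63 mg; MOPS 2.38 g; potassium chloride 57.32 mg; soytone 370.30 mg

Scale factor relative to 1 L: 0.161.
lactose: 3.9 g per 100 mL × 161 mL ÷ 100 = 6.28 g
boric acid: 63 µmol/L × 61.8 g/mol × 0.161 L ÷ 1000 = 0.63 mg
MOPS: 14.8 g/L × 0.161 L = 2.38 g
potassium chloride: 0.356 g/L × 0.161 L = 0.057316 g = 57.32 mg
soytone: 0.23 g per 100 mL × 161 mL ÷ 100 = 0.3703 g = 370.30 mg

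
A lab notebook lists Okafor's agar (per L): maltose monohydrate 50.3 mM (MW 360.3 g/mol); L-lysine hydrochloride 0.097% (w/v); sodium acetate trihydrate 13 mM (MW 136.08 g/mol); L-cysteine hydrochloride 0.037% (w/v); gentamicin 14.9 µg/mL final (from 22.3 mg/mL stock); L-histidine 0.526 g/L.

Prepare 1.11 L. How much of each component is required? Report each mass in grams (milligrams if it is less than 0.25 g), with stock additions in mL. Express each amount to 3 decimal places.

Working volume: 1.11 L.
maltose monohydrate: 50.3 mmol/L × 360.3 g/mol × 1.11 L ÷ 1000 = 20.117 g
L-lysine hydrochloride: 0.097 g per 100 mL × 1110 mL ÷ 100 = 1.077 g
sodium acetate trihydrate: 13 mmol/L × 136.08 g/mol × 1.11 L ÷ 1000 = 1.964 g
L-cysteine hydrochloride: 0.037 g per 100 mL × 1110 mL ÷ 100 = 0.411 g
gentamicin: V = C2·V2/C1 = 14.9 µg/mL × 1110 mL ÷ 22300 µg/mL = 0.742 mL
L-histidine: 0.526 g/L × 1.11 L = 0.584 g

maltose monohydrate 20.117 g; L-lysine hydrochloride 1.077 g; sodium acetate trihydrate 1.964 g; L-cysteine hydrochloride 0.411 g; gentamicin 0.742 mL; L-histidine 0.584 g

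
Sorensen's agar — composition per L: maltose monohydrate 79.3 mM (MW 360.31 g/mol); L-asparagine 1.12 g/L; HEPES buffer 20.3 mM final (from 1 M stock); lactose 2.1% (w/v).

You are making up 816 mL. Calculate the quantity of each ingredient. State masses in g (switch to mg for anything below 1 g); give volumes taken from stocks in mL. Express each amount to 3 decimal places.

maltose monohydrate 23.315 g; L-asparagine 913.920 mg; HEPES buffer 16.565 mL; lactose 17.136 g

Working volume: 816 mL = 0.816 L.
maltose monohydrate: 79.3 mmol/L × 360.31 g/mol × 0.816 L ÷ 1000 = 23.315 g
L-asparagine: 1.12 g/L × 0.816 L = 0.91392 g = 913.920 mg
HEPES buffer: dilute stock: 20.3 mM × 816 mL ÷ 1000 mM = 16.565 mL
lactose: 2.1% w/v = 21 g/L → 21 × 0.816 L = 17.136 g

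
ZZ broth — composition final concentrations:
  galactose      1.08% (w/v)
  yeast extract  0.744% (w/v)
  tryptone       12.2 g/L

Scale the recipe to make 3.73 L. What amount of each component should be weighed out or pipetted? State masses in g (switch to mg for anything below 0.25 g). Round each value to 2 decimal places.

galactose 40.28 g; yeast extract 27.75 g; tryptone 45.51 g

Working volume: 3.73 L.
galactose: 1.08% w/v = 10.8 g/L → 10.8 × 3.73 L = 40.28 g
yeast extract: 0.744 g per 100 mL × 3730 mL ÷ 100 = 27.75 g
tryptone: 12.2 g/L × 3.73 L = 45.51 g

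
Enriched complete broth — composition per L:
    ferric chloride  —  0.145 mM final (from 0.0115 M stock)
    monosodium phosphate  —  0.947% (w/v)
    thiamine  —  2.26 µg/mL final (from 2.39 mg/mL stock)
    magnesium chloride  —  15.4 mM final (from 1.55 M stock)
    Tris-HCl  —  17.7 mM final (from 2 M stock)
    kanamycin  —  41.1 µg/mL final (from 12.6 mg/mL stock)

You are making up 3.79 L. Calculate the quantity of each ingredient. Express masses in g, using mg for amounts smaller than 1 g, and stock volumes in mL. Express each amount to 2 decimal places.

Scale factor relative to 1 L: 3.79.
ferric chloride: C1V1 = C2V2 → 0.145 mM × 3790 mL ÷ 11.5 mM = 47.79 mL
monosodium phosphate: 0.947% w/v = 9.47 g/L → 9.47 × 3.79 L = 35.89 g
thiamine: C1V1 = C2V2 → 2.26 µg/mL × 3790 mL ÷ 2390 µg/mL = 3.58 mL
magnesium chloride: C1V1 = C2V2 → 15.4 mM × 3790 mL ÷ 1550 mM = 37.66 mL
Tris-HCl: V = C2·V2/C1 = 17.7 mM × 3790 mL ÷ 2000 mM = 33.54 mL
kanamycin: V = C2·V2/C1 = 41.1 µg/mL × 3790 mL ÷ 12600 µg/mL = 12.36 mL

ferric chloride 47.79 mL; monosodium phosphate 35.89 g; thiamine 3.58 mL; magnesium chloride 37.66 mL; Tris-HCl 33.54 mL; kanamycin 12.36 mL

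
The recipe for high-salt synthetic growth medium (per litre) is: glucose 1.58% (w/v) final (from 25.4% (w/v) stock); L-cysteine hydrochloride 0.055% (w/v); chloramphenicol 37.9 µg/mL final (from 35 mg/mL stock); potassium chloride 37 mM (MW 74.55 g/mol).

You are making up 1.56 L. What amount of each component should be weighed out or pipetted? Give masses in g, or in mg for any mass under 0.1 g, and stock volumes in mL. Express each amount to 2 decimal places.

Scale factor relative to 1 L: 1.56.
glucose: C1V1 = C2V2 → 1.58% ÷ 25.4% × 1560 mL = 97.04 mL
L-cysteine hydrochloride: 0.055% w/v = 0.55 g/L → 0.55 × 1.56 L = 0.86 g
chloramphenicol: C1V1 = C2V2 → 37.9 µg/mL × 1560 mL ÷ 35000 µg/mL = 1.69 mL
potassium chloride: 37 mmol/L × 74.55 g/mol × 1.56 L ÷ 1000 = 4.30 g

glucose 97.04 mL; L-cysteine hydrochloride 0.86 g; chloramphenicol 1.69 mL; potassium chloride 4.30 g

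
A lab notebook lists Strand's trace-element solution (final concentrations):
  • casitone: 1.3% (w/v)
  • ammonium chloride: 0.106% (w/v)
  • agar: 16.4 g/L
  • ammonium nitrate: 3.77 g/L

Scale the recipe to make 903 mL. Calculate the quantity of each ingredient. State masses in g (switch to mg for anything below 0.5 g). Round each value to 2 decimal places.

Working volume: 903 mL = 0.903 L.
casitone: 1.3 g per 100 mL × 903 mL ÷ 100 = 11.74 g
ammonium chloride: 0.106 g per 100 mL × 903 mL ÷ 100 = 0.96 g
agar: 16.4 g/L × 0.903 L = 14.81 g
ammonium nitrate: 3.77 g/L × 0.903 L = 3.40 g

casitone 11.74 g; ammonium chloride 0.96 g; agar 14.81 g; ammonium nitrate 3.40 g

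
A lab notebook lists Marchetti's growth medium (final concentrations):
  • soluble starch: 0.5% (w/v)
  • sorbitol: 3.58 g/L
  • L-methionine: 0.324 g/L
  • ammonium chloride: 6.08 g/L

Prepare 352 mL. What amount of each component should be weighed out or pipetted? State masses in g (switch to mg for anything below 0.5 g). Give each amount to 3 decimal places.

soluble starch 1.760 g; sorbitol 1.260 g; L-methionine 114.048 mg; ammonium chloride 2.140 g

Scale factor relative to 1 L: 0.352.
soluble starch: 0.5% w/v = 5 g/L → 5 × 0.352 L = 1.760 g
sorbitol: 3.58 g/L × 0.352 L = 1.260 g
L-methionine: 0.324 g/L × 0.352 L = 0.114048 g = 114.048 mg
ammonium chloride: 6.08 g/L × 0.352 L = 2.140 g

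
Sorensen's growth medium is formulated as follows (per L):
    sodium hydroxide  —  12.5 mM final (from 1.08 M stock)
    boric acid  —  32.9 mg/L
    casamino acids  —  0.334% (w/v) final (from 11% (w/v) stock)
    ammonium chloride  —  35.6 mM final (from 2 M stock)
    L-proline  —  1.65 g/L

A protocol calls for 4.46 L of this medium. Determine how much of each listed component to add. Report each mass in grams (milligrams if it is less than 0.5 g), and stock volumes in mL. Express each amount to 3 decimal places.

sodium hydroxide 51.620 mL; boric acid 146.734 mg; casamino acids 135.422 mL; ammonium chloride 79.388 mL; L-proline 7.359 g

Scale factor relative to 1 L: 4.46.
sodium hydroxide: C1V1 = C2V2 → 12.5 mM × 4460 mL ÷ 1080 mM = 51.620 mL
boric acid: 32.9 mg/L × 4.46 L = 146.734 mg
casamino acids: C1V1 = C2V2 → 0.334% ÷ 11% × 4460 mL = 135.422 mL
ammonium chloride: V = C2·V2/C1 = 35.6 mM × 4460 mL ÷ 2000 mM = 79.388 mL
L-proline: 1.65 g/L × 4.46 L = 7.359 g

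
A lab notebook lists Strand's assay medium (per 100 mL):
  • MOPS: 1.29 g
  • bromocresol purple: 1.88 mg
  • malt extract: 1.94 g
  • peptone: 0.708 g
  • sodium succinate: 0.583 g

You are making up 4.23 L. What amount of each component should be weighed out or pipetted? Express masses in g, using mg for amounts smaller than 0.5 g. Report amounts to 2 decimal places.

MOPS 54.57 g; bromocresol purple 79.52 mg; malt extract 82.06 g; peptone 29.95 g; sodium succinate 24.66 g

Scale factor = 4230 mL / 100 mL = 42.3.
MOPS: 1.29 g × (4230 mL / 100 mL) = 54.57 g
bromocresol purple: 1.88 mg × (4230 mL / 100 mL) = 79.52 mg
malt extract: 1.94 g × (4230 mL / 100 mL) = 82.06 g
peptone: 0.708 g × (4230 mL / 100 mL) = 29.95 g
sodium succinate: 0.583 g × (4230 mL / 100 mL) = 24.66 g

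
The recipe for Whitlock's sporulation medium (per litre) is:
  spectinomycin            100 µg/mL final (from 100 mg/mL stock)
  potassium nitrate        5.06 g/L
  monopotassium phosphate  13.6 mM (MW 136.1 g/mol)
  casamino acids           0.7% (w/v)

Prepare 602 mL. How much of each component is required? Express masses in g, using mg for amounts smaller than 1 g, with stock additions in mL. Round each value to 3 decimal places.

spectinomycin 0.602 mL; potassium nitrate 3.046 g; monopotassium phosphate 1.114 g; casamino acids 4.214 g

Scale factor relative to 1 L: 0.602.
spectinomycin: C1V1 = C2V2 → 100 µg/mL × 602 mL ÷ 100000 µg/mL = 0.602 mL
potassium nitrate: 5.06 g/L × 0.602 L = 3.046 g
monopotassium phosphate: 13.6 mmol/L × 136.1 g/mol × 0.602 L ÷ 1000 = 1.114 g
casamino acids: 0.7% w/v = 7 g/L → 7 × 0.602 L = 4.214 g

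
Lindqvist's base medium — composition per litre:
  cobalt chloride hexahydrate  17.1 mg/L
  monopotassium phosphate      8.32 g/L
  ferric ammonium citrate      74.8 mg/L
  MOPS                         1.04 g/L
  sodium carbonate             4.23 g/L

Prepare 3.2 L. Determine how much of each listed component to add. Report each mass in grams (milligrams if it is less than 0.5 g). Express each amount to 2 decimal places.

Scale factor relative to 1 L: 3.2.
cobalt chloride hexahydrate: 17.1 mg/L × 3.2 L = 54.72 mg
monopotassium phosphate: 8.32 g/L × 3.2 L = 26.62 g
ferric ammonium citrate: 74.8 mg/L × 3.2 L = 239.36 mg
MOPS: 1.04 g/L × 3.2 L = 3.33 g
sodium carbonate: 4.23 g/L × 3.2 L = 13.54 g

cobalt chloride hexahydrate 54.72 mg; monopotassium phosphate 26.62 g; ferric ammonium citrate 239.36 mg; MOPS 3.33 g; sodium carbonate 13.54 g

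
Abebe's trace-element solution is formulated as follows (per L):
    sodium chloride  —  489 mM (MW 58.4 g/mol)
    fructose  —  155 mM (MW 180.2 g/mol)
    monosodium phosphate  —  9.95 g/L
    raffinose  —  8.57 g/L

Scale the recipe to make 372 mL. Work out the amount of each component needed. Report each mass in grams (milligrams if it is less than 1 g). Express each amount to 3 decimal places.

sodium chloride 10.623 g; fructose 10.390 g; monosodium phosphate 3.701 g; raffinose 3.188 g

Scale factor relative to 1 L: 0.372.
sodium chloride: 489 mmol/L × 58.4 g/mol × 0.372 L ÷ 1000 = 10.623 g
fructose: 155 mmol/L × 180.2 g/mol × 0.372 L ÷ 1000 = 10.390 g
monosodium phosphate: 9.95 g/L × 0.372 L = 3.701 g
raffinose: 8.57 g/L × 0.372 L = 3.188 g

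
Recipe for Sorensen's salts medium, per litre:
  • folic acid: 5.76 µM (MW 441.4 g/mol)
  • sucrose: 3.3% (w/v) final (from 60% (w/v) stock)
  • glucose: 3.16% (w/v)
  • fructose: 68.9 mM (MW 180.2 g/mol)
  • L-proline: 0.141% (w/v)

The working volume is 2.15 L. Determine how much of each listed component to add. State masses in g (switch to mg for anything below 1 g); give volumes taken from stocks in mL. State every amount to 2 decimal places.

Scale factor relative to 1 L: 2.15.
folic acid: 5.76 µmol/L × 441.4 g/mol × 2.15 L ÷ 1000 = 5.47 mg
sucrose: V = C2·V2/C1 = 3.3% ÷ 60% × 2150 mL = 118.25 mL
glucose: 3.16% w/v = 31.6 g/L → 31.6 × 2.15 L = 67.94 g
fructose: 68.9 mmol/L × 180.2 g/mol × 2.15 L ÷ 1000 = 26.69 g
L-proline: 0.141% w/v = 1.41 g/L → 1.41 × 2.15 L = 3.03 g

folic acid 5.47 mg; sucrose 118.25 mL; glucose 67.94 g; fructose 26.69 g; L-proline 3.03 g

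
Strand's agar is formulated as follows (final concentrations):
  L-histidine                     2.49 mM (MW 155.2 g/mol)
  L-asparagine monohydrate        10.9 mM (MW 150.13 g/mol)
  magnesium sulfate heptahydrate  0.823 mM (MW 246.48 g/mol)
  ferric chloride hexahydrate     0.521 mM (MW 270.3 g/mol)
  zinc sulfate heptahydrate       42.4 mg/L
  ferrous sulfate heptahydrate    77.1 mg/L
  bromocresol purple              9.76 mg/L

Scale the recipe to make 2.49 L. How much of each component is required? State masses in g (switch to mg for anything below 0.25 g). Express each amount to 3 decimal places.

Working volume: 2.49 L.
L-histidine: 2.49 mmol/L × 155.2 g/mol × 2.49 L ÷ 1000 = 0.962 g
L-asparagine monohydrate: 10.9 mmol/L × 150.13 g/mol × 2.49 L ÷ 1000 = 4.075 g
magnesium sulfate heptahydrate: 0.823 mmol/L × 246.48 g/mol × 2.49 L ÷ 1000 = 0.505 g
ferric chloride hexahydrate: 0.521 mmol/L × 270.3 g/mol × 2.49 L ÷ 1000 = 0.351 g
zinc sulfate heptahydrate: 42.4 mg/L × 2.49 L = 105.576 mg
ferrous sulfate heptahydrate: 77.1 mg/L × 2.49 L = 191.979 mg
bromocresol purple: 9.76 mg/L × 2.49 L = 24.302 mg

L-histidine 0.962 g; L-asparagine monohydrate 4.075 g; magnesium sulfate heptahydrate 0.505 g; ferric chloride hexahydrate 0.351 g; zinc sulfate heptahydrate 105.576 mg; ferrous sulfate heptahydrate 191.979 mg; bromocresol purple 24.302 mg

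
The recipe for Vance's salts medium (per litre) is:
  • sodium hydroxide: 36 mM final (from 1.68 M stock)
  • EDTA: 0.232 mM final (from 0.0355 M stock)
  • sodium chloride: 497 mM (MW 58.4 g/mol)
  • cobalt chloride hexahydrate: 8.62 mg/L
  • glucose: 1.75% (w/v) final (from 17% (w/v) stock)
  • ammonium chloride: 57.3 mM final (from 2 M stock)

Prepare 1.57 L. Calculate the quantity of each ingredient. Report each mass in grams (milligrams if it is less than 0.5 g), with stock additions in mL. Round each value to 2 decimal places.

Working volume: 1.57 L.
sodium hydroxide: V = C2·V2/C1 = 36 mM × 1570 mL ÷ 1680 mM = 33.64 mL
EDTA: C1V1 = C2V2 → 0.232 mM × 1570 mL ÷ 35.5 mM = 10.26 mL
sodium chloride: 497 mmol/L × 58.4 g/mol × 1.57 L ÷ 1000 = 45.57 g
cobalt chloride hexahydrate: 8.62 mg/L × 1.57 L = 13.53 mg
glucose: dilute stock: 1.75% ÷ 17% × 1570 mL = 161.62 mL
ammonium chloride: V = C2·V2/C1 = 57.3 mM × 1570 mL ÷ 2000 mM = 44.98 mL

sodium hydroxide 33.64 mL; EDTA 10.26 mL; sodium chloride 45.57 g; cobalt chloride hexahydrate 13.53 mg; glucose 161.62 mL; ammonium chloride 44.98 mL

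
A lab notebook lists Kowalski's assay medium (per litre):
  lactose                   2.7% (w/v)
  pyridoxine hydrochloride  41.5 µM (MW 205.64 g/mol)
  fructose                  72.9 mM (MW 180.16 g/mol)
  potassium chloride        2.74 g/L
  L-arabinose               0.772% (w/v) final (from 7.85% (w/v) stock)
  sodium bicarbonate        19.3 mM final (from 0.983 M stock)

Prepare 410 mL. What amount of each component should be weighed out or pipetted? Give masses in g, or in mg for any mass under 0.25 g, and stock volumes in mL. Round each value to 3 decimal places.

lactose 11.070 g; pyridoxine hydrochloride 3.499 mg; fructose 5.385 g; potassium chloride 1.123 g; L-arabinose 40.321 mL; sodium bicarbonate 8.050 mL

Working volume: 410 mL = 0.41 L.
lactose: 2.7 g per 100 mL × 410 mL ÷ 100 = 11.070 g
pyridoxine hydrochloride: 41.5 µmol/L × 205.64 g/mol × 0.41 L ÷ 1000 = 3.499 mg
fructose: 72.9 mmol/L × 180.16 g/mol × 0.41 L ÷ 1000 = 5.385 g
potassium chloride: 2.74 g/L × 0.41 L = 1.123 g
L-arabinose: dilute stock: 0.772% ÷ 7.85% × 410 mL = 40.321 mL
sodium bicarbonate: dilute stock: 19.3 mM × 410 mL ÷ 983 mM = 8.050 mL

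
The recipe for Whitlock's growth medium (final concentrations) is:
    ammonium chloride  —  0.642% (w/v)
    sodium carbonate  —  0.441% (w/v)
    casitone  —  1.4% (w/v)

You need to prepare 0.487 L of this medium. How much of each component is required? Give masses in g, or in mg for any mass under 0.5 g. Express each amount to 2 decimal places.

Working volume: 0.487 L.
ammonium chloride: 0.642% w/v = 6.42 g/L → 6.42 × 0.487 L = 3.13 g
sodium carbonate: 0.441 g per 100 mL × 487 mL ÷ 100 = 2.15 g
casitone: 1.4 g per 100 mL × 487 mL ÷ 100 = 6.82 g

ammonium chloride 3.13 g; sodium carbonate 2.15 g; casitone 6.82 g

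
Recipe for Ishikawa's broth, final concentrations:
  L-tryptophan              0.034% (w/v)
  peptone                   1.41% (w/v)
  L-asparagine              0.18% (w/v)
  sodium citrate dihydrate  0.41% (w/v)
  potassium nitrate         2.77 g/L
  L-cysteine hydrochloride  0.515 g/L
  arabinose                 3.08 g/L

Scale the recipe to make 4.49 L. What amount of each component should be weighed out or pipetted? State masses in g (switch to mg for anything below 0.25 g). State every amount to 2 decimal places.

L-tryptophan 1.53 g; peptone 63.31 g; L-asparagine 8.08 g; sodium citrate dihydrate 18.41 g; potassium nitrate 12.44 g; L-cysteine hydrochloride 2.31 g; arabinose 13.83 g

Working volume: 4.49 L.
L-tryptophan: 0.034% w/v = 0.34 g/L → 0.34 × 4.49 L = 1.53 g
peptone: 1.41 g per 100 mL × 4490 mL ÷ 100 = 63.31 g
L-asparagine: 0.18 g per 100 mL × 4490 mL ÷ 100 = 8.08 g
sodium citrate dihydrate: 0.41% w/v = 4.1 g/L → 4.1 × 4.49 L = 18.41 g
potassium nitrate: 2.77 g/L × 4.49 L = 12.44 g
L-cysteine hydrochloride: 0.515 g/L × 4.49 L = 2.31 g
arabinose: 3.08 g/L × 4.49 L = 13.83 g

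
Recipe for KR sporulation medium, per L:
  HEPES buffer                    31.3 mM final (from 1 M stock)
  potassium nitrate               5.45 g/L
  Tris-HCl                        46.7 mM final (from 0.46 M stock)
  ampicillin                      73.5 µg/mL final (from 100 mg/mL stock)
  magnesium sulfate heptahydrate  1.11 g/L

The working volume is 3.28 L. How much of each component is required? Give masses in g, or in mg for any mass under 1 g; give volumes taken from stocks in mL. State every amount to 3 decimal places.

HEPES buffer 102.664 mL; potassium nitrate 17.876 g; Tris-HCl 332.991 mL; ampicillin 2.411 mL; magnesium sulfate heptahydrate 3.641 g

Scale factor relative to 1 L: 3.28.
HEPES buffer: V = C2·V2/C1 = 31.3 mM × 3280 mL ÷ 1000 mM = 102.664 mL
potassium nitrate: 5.45 g/L × 3.28 L = 17.876 g
Tris-HCl: V = C2·V2/C1 = 46.7 mM × 3280 mL ÷ 460 mM = 332.991 mL
ampicillin: C1V1 = C2V2 → 73.5 µg/mL × 3280 mL ÷ 100000 µg/mL = 2.411 mL
magnesium sulfate heptahydrate: 1.11 g/L × 3.28 L = 3.641 g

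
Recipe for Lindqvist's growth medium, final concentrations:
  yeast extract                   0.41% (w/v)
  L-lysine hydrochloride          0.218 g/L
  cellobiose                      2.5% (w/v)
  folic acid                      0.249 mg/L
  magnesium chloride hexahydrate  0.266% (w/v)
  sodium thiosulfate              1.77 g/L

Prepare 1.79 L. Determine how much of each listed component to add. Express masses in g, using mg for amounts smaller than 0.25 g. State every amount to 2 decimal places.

yeast extract 7.34 g; L-lysine hydrochloride 0.39 g; cellobiose 44.75 g; folic acid 0.45 mg; magnesium chloride hexahydrate 4.76 g; sodium thiosulfate 3.17 g

Working volume: 1.79 L.
yeast extract: 0.41 g per 100 mL × 1790 mL ÷ 100 = 7.34 g
L-lysine hydrochloride: 0.218 g/L × 1.79 L = 0.39 g
cellobiose: 2.5 g per 100 mL × 1790 mL ÷ 100 = 44.75 g
folic acid: 0.249 mg/L × 1.79 L = 0.45 mg
magnesium chloride hexahydrate: 0.266% w/v = 2.66 g/L → 2.66 × 1.79 L = 4.76 g
sodium thiosulfate: 1.77 g/L × 1.79 L = 3.17 g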